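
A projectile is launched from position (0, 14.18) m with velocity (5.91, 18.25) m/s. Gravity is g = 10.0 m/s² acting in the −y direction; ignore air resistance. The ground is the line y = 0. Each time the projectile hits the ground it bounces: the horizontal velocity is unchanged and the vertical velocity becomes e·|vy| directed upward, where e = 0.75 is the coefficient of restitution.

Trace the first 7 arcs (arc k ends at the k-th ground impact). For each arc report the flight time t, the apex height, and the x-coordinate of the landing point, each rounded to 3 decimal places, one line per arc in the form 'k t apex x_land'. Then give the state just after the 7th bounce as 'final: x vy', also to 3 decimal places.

1 4.308 30.833 25.462
2 3.725 17.344 47.476
3 2.794 9.756 63.987
4 2.095 5.488 76.370
5 1.571 3.087 85.657
6 1.179 1.736 92.622
7 0.884 0.977 97.846
final: 97.846 3.315

Arc 1: start y=14.180, vy=18.250 → t=4.308, apex=30.833, x_land=25.462, impact vy=-24.833
  bounce: vy ← 0.75·24.833 = 18.625
Arc 2: start y=0.000, vy=18.625 → t=3.725, apex=17.344, x_land=47.476, impact vy=-18.625
  bounce: vy ← 0.75·18.625 = 13.968
Arc 3: start y=0.000, vy=13.968 → t=2.794, apex=9.756, x_land=63.987, impact vy=-13.968
  bounce: vy ← 0.75·13.968 = 10.476
Arc 4: start y=0.000, vy=10.476 → t=2.095, apex=5.488, x_land=76.370, impact vy=-10.476
  bounce: vy ← 0.75·10.476 = 7.857
Arc 5: start y=0.000, vy=7.857 → t=1.571, apex=3.087, x_land=85.657, impact vy=-7.857
  bounce: vy ← 0.75·7.857 = 5.893
Arc 6: start y=0.000, vy=5.893 → t=1.179, apex=1.736, x_land=92.622, impact vy=-5.893
  bounce: vy ← 0.75·5.893 = 4.420
Arc 7: start y=0.000, vy=4.420 → t=0.884, apex=0.977, x_land=97.846, impact vy=-4.420
  bounce: vy ← 0.75·4.420 = 3.315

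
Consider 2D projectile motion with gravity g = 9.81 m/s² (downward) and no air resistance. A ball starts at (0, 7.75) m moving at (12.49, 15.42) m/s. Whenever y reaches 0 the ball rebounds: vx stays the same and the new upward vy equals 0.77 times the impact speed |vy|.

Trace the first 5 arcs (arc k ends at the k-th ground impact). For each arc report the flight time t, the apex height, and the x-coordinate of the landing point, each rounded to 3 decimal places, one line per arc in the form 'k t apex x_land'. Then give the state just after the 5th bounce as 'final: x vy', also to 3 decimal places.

Arc 1: start y=7.750, vy=15.420 → t=3.585, apex=19.869, x_land=44.771, impact vy=-19.744
  bounce: vy ← 0.77·19.744 = 15.203
Arc 2: start y=0.000, vy=15.203 → t=3.099, apex=11.780, x_land=83.483, impact vy=-15.203
  bounce: vy ← 0.77·15.203 = 11.706
Arc 3: start y=0.000, vy=11.706 → t=2.387, apex=6.985, x_land=113.292, impact vy=-11.706
  bounce: vy ← 0.77·11.706 = 9.014
Arc 4: start y=0.000, vy=9.014 → t=1.838, apex=4.141, x_land=136.245, impact vy=-9.014
  bounce: vy ← 0.77·9.014 = 6.941
Arc 5: start y=0.000, vy=6.941 → t=1.415, apex=2.455, x_land=153.918, impact vy=-6.941
  bounce: vy ← 0.77·6.941 = 5.344

1 3.585 19.869 44.771
2 3.099 11.780 83.483
3 2.387 6.985 113.292
4 1.838 4.141 136.245
5 1.415 2.455 153.918
final: 153.918 5.344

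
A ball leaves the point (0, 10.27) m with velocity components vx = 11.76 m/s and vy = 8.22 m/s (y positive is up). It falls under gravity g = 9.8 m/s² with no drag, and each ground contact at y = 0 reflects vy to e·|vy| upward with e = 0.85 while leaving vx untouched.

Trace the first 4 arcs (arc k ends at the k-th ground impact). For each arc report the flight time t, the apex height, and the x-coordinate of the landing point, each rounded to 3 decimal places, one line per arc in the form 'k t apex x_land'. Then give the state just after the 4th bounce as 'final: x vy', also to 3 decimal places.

1 2.512 13.717 29.540
2 2.844 9.911 62.990
3 2.418 7.161 91.422
4 2.055 5.173 115.590
final: 115.590 8.559

Arc 1: start y=10.270, vy=8.220 → t=2.512, apex=13.717, x_land=29.540, impact vy=-16.397
  bounce: vy ← 0.85·16.397 = 13.937
Arc 2: start y=0.000, vy=13.937 → t=2.844, apex=9.911, x_land=62.990, impact vy=-13.937
  bounce: vy ← 0.85·13.937 = 11.847
Arc 3: start y=0.000, vy=11.847 → t=2.418, apex=7.161, x_land=91.422, impact vy=-11.847
  bounce: vy ← 0.85·11.847 = 10.070
Arc 4: start y=0.000, vy=10.070 → t=2.055, apex=5.173, x_land=115.590, impact vy=-10.070
  bounce: vy ← 0.85·10.070 = 8.559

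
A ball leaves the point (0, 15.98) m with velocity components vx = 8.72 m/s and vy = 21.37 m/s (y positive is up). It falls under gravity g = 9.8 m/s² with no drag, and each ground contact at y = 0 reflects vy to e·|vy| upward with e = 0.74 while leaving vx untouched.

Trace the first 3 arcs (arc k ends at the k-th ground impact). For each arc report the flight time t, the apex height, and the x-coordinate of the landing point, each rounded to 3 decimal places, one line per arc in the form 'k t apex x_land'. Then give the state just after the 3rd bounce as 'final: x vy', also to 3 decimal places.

Arc 1: start y=15.980, vy=21.370 → t=5.012, apex=39.280, x_land=43.704, impact vy=-27.747
  bounce: vy ← 0.74·27.747 = 20.533
Arc 2: start y=0.000, vy=20.533 → t=4.190, apex=21.510, x_land=80.244, impact vy=-20.533
  bounce: vy ← 0.74·20.533 = 15.194
Arc 3: start y=0.000, vy=15.194 → t=3.101, apex=11.779, x_land=107.283, impact vy=-15.194
  bounce: vy ← 0.74·15.194 = 11.244

1 5.012 39.280 43.704
2 4.190 21.510 80.244
3 3.101 11.779 107.283
final: 107.283 11.244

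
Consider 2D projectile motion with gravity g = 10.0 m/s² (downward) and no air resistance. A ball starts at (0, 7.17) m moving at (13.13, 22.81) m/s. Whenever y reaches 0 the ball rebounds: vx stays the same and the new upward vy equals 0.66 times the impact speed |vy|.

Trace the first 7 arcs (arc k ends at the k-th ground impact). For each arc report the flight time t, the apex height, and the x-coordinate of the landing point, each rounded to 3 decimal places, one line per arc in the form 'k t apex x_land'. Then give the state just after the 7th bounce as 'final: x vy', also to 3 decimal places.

Arc 1: start y=7.170, vy=22.810 → t=4.857, apex=33.185, x_land=63.775, impact vy=-25.762
  bounce: vy ← 0.66·25.762 = 17.003
Arc 2: start y=0.000, vy=17.003 → t=3.401, apex=14.455, x_land=108.426, impact vy=-17.003
  bounce: vy ← 0.66·17.003 = 11.222
Arc 3: start y=0.000, vy=11.222 → t=2.244, apex=6.297, x_land=137.895, impact vy=-11.222
  bounce: vy ← 0.66·11.222 = 7.407
Arc 4: start y=0.000, vy=7.407 → t=1.481, apex=2.743, x_land=157.344, impact vy=-7.407
  bounce: vy ← 0.66·7.407 = 4.888
Arc 5: start y=0.000, vy=4.888 → t=0.978, apex=1.195, x_land=170.181, impact vy=-4.888
  bounce: vy ← 0.66·4.888 = 3.226
Arc 6: start y=0.000, vy=3.226 → t=0.645, apex=0.520, x_land=178.653, impact vy=-3.226
  bounce: vy ← 0.66·3.226 = 2.129
Arc 7: start y=0.000, vy=2.129 → t=0.426, apex=0.227, x_land=184.245, impact vy=-2.129
  bounce: vy ← 0.66·2.129 = 1.405

1 4.857 33.185 63.775
2 3.401 14.455 108.426
3 2.244 6.297 137.895
4 1.481 2.743 157.344
5 0.978 1.195 170.181
6 0.645 0.520 178.653
7 0.426 0.227 184.245
final: 184.245 1.405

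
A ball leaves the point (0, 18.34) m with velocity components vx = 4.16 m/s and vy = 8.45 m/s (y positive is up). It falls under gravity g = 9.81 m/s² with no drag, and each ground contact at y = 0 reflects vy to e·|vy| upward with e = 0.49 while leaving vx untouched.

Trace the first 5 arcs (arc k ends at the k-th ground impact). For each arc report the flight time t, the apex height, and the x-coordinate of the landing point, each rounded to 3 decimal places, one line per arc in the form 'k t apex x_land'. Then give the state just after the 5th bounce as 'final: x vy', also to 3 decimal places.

Arc 1: start y=18.340, vy=8.450 → t=2.978, apex=21.979, x_land=12.389, impact vy=-20.766
  bounce: vy ← 0.49·20.766 = 10.175
Arc 2: start y=0.000, vy=10.175 → t=2.074, apex=5.277, x_land=21.019, impact vy=-10.175
  bounce: vy ← 0.49·10.175 = 4.986
Arc 3: start y=0.000, vy=4.986 → t=1.017, apex=1.267, x_land=25.248, impact vy=-4.986
  bounce: vy ← 0.49·4.986 = 2.443
Arc 4: start y=0.000, vy=2.443 → t=0.498, apex=0.304, x_land=27.320, impact vy=-2.443
  bounce: vy ← 0.49·2.443 = 1.197
Arc 5: start y=0.000, vy=1.197 → t=0.244, apex=0.073, x_land=28.335, impact vy=-1.197
  bounce: vy ← 0.49·1.197 = 0.587

1 2.978 21.979 12.389
2 2.074 5.277 21.019
3 1.017 1.267 25.248
4 0.498 0.304 27.320
5 0.244 0.073 28.335
final: 28.335 0.587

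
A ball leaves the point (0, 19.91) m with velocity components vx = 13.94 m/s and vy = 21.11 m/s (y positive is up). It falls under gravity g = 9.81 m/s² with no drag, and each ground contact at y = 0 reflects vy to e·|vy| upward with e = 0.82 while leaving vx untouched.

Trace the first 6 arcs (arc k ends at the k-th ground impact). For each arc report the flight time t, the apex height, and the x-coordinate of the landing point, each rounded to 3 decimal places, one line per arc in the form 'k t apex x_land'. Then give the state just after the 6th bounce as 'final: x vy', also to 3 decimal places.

Arc 1: start y=19.910, vy=21.110 → t=5.100, apex=42.623, x_land=71.090, impact vy=-28.918
  bounce: vy ← 0.82·28.918 = 23.713
Arc 2: start y=0.000, vy=23.713 → t=4.834, apex=28.660, x_land=138.482, impact vy=-23.713
  bounce: vy ← 0.82·23.713 = 19.445
Arc 3: start y=0.000, vy=19.445 → t=3.964, apex=19.271, x_land=193.744, impact vy=-19.445
  bounce: vy ← 0.82·19.445 = 15.945
Arc 4: start y=0.000, vy=15.945 → t=3.251, apex=12.958, x_land=239.059, impact vy=-15.945
  bounce: vy ← 0.82·15.945 = 13.075
Arc 5: start y=0.000, vy=13.075 → t=2.666, apex=8.713, x_land=276.216, impact vy=-13.075
  bounce: vy ← 0.82·13.075 = 10.721
Arc 6: start y=0.000, vy=10.721 → t=2.186, apex=5.858, x_land=306.686, impact vy=-10.721
  bounce: vy ← 0.82·10.721 = 8.791

1 5.100 42.623 71.090
2 4.834 28.660 138.482
3 3.964 19.271 193.744
4 3.251 12.958 239.059
5 2.666 8.713 276.216
6 2.186 5.858 306.686
final: 306.686 8.791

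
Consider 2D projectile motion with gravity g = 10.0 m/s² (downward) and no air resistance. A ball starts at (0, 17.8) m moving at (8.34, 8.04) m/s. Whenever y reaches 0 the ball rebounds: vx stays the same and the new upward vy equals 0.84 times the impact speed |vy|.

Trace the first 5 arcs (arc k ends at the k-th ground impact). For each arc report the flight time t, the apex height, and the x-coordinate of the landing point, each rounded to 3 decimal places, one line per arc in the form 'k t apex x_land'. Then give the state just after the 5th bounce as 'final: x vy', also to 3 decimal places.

Arc 1: start y=17.800, vy=8.040 → t=2.855, apex=21.032, x_land=23.810, impact vy=-20.510
  bounce: vy ← 0.84·20.510 = 17.228
Arc 2: start y=0.000, vy=17.228 → t=3.446, apex=14.840, x_land=52.547, impact vy=-17.228
  bounce: vy ← 0.84·17.228 = 14.472
Arc 3: start y=0.000, vy=14.472 → t=2.894, apex=10.471, x_land=76.685, impact vy=-14.472
  bounce: vy ← 0.84·14.472 = 12.156
Arc 4: start y=0.000, vy=12.156 → t=2.431, apex=7.389, x_land=96.962, impact vy=-12.156
  bounce: vy ← 0.84·12.156 = 10.211
Arc 5: start y=0.000, vy=10.211 → t=2.042, apex=5.213, x_land=113.994, impact vy=-10.211
  bounce: vy ← 0.84·10.211 = 8.577

1 2.855 21.032 23.810
2 3.446 14.840 52.547
3 2.894 10.471 76.685
4 2.431 7.389 96.962
5 2.042 5.213 113.994
final: 113.994 8.577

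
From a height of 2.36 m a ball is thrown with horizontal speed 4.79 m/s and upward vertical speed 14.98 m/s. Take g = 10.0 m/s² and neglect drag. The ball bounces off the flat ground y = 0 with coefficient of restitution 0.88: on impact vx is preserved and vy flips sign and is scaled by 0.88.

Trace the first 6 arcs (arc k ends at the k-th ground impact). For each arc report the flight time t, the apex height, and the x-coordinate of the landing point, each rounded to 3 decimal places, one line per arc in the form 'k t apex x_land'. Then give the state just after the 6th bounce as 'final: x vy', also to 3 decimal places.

1 3.146 13.580 15.069
2 2.901 10.516 28.963
3 2.552 8.144 41.189
4 2.246 6.307 51.949
5 1.977 4.884 61.417
6 1.739 3.782 69.749
final: 69.749 7.654

Arc 1: start y=2.360, vy=14.980 → t=3.146, apex=13.580, x_land=15.069, impact vy=-16.480
  bounce: vy ← 0.88·16.480 = 14.503
Arc 2: start y=0.000, vy=14.503 → t=2.901, apex=10.516, x_land=28.963, impact vy=-14.503
  bounce: vy ← 0.88·14.503 = 12.762
Arc 3: start y=0.000, vy=12.762 → t=2.552, apex=8.144, x_land=41.189, impact vy=-12.762
  bounce: vy ← 0.88·12.762 = 11.231
Arc 4: start y=0.000, vy=11.231 → t=2.246, apex=6.307, x_land=51.949, impact vy=-11.231
  bounce: vy ← 0.88·11.231 = 9.883
Arc 5: start y=0.000, vy=9.883 → t=1.977, apex=4.884, x_land=61.417, impact vy=-9.883
  bounce: vy ← 0.88·9.883 = 8.697
Arc 6: start y=0.000, vy=8.697 → t=1.739, apex=3.782, x_land=69.749, impact vy=-8.697
  bounce: vy ← 0.88·8.697 = 7.654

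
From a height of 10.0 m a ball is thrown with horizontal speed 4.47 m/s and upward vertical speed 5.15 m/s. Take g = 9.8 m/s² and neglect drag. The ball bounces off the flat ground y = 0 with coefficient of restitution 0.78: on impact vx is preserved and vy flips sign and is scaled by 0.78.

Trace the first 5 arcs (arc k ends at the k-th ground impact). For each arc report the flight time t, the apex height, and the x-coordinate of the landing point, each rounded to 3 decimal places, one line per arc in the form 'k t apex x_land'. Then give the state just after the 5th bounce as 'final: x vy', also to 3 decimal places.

Arc 1: start y=10.000, vy=5.150 → t=2.048, apex=11.353, x_land=9.153, impact vy=-14.917
  bounce: vy ← 0.78·14.917 = 11.635
Arc 2: start y=0.000, vy=11.635 → t=2.375, apex=6.907, x_land=19.767, impact vy=-11.635
  bounce: vy ← 0.78·11.635 = 9.076
Arc 3: start y=0.000, vy=9.076 → t=1.852, apex=4.202, x_land=28.047, impact vy=-9.076
  bounce: vy ← 0.78·9.076 = 7.079
Arc 4: start y=0.000, vy=7.079 → t=1.445, apex=2.557, x_land=34.504, impact vy=-7.079
  bounce: vy ← 0.78·7.079 = 5.522
Arc 5: start y=0.000, vy=5.522 → t=1.127, apex=1.556, x_land=39.541, impact vy=-5.522
  bounce: vy ← 0.78·5.522 = 4.307

1 2.048 11.353 9.153
2 2.375 6.907 19.767
3 1.852 4.202 28.047
4 1.445 2.557 34.504
5 1.127 1.556 39.541
final: 39.541 4.307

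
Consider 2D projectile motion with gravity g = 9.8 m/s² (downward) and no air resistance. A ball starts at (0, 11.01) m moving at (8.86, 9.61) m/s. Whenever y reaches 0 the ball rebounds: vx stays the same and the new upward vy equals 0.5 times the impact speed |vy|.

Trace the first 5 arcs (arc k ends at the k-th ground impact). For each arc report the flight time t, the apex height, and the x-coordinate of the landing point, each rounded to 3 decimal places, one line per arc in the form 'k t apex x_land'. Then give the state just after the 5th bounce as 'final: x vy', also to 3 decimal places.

Arc 1: start y=11.010, vy=9.610 → t=2.772, apex=15.722, x_land=24.559, impact vy=-17.554
  bounce: vy ← 0.5·17.554 = 8.777
Arc 2: start y=0.000, vy=8.777 → t=1.791, apex=3.930, x_land=40.429, impact vy=-8.777
  bounce: vy ← 0.5·8.777 = 4.389
Arc 3: start y=0.000, vy=4.389 → t=0.896, apex=0.983, x_land=48.364, impact vy=-4.389
  bounce: vy ← 0.5·4.389 = 2.194
Arc 4: start y=0.000, vy=2.194 → t=0.448, apex=0.246, x_land=52.332, impact vy=-2.194
  bounce: vy ← 0.5·2.194 = 1.097
Arc 5: start y=0.000, vy=1.097 → t=0.224, apex=0.061, x_land=54.316, impact vy=-1.097
  bounce: vy ← 0.5·1.097 = 0.549

1 2.772 15.722 24.559
2 1.791 3.930 40.429
3 0.896 0.983 48.364
4 0.448 0.246 52.332
5 0.224 0.061 54.316
final: 54.316 0.549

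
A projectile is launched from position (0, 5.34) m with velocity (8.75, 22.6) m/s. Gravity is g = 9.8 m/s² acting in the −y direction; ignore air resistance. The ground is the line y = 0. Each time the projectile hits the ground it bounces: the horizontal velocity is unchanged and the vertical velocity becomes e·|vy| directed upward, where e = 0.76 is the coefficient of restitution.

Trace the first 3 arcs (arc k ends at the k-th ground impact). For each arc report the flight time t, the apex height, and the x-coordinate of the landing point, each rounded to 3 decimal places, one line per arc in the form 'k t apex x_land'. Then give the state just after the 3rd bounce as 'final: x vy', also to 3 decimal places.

Arc 1: start y=5.340, vy=22.600 → t=4.838, apex=31.399, x_land=42.328, impact vy=-24.808
  bounce: vy ← 0.76·24.808 = 18.854
Arc 2: start y=0.000, vy=18.854 → t=3.848, apex=18.136, x_land=75.996, impact vy=-18.854
  bounce: vy ← 0.76·18.854 = 14.329
Arc 3: start y=0.000, vy=14.329 → t=2.924, apex=10.475, x_land=101.583, impact vy=-14.329
  bounce: vy ← 0.76·14.329 = 10.890

1 4.838 31.399 42.328
2 3.848 18.136 75.996
3 2.924 10.475 101.583
final: 101.583 10.890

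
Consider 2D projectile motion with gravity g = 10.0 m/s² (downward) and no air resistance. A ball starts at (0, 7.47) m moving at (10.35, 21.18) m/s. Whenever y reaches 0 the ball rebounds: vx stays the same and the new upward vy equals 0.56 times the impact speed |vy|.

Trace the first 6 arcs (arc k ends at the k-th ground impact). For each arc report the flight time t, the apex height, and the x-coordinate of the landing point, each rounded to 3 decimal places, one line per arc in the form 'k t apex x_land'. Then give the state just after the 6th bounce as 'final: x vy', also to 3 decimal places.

1 4.563 29.900 47.231
2 2.739 9.377 75.578
3 1.534 2.940 91.452
4 0.859 0.922 100.342
5 0.481 0.289 105.320
6 0.269 0.091 108.108
final: 108.108 0.754

Arc 1: start y=7.470, vy=21.180 → t=4.563, apex=29.900, x_land=47.231, impact vy=-24.454
  bounce: vy ← 0.56·24.454 = 13.694
Arc 2: start y=0.000, vy=13.694 → t=2.739, apex=9.377, x_land=75.578, impact vy=-13.694
  bounce: vy ← 0.56·13.694 = 7.669
Arc 3: start y=0.000, vy=7.669 → t=1.534, apex=2.940, x_land=91.452, impact vy=-7.669
  bounce: vy ← 0.56·7.669 = 4.294
Arc 4: start y=0.000, vy=4.294 → t=0.859, apex=0.922, x_land=100.342, impact vy=-4.294
  bounce: vy ← 0.56·4.294 = 2.405
Arc 5: start y=0.000, vy=2.405 → t=0.481, apex=0.289, x_land=105.320, impact vy=-2.405
  bounce: vy ← 0.56·2.405 = 1.347
Arc 6: start y=0.000, vy=1.347 → t=0.269, apex=0.091, x_land=108.108, impact vy=-1.347
  bounce: vy ← 0.56·1.347 = 0.754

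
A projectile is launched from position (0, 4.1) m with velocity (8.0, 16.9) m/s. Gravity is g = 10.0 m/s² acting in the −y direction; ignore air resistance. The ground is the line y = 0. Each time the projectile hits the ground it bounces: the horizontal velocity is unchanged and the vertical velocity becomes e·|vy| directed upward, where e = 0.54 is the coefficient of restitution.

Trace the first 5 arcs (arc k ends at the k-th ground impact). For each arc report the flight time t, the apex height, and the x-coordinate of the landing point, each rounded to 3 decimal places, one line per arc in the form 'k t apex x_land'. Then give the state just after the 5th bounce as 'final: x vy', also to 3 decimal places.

Arc 1: start y=4.100, vy=16.900 → t=3.607, apex=18.380, x_land=28.859, impact vy=-19.173
  bounce: vy ← 0.54·19.173 = 10.354
Arc 2: start y=0.000, vy=10.354 → t=2.071, apex=5.360, x_land=45.424, impact vy=-10.354
  bounce: vy ← 0.54·10.354 = 5.591
Arc 3: start y=0.000, vy=5.591 → t=1.118, apex=1.563, x_land=54.370, impact vy=-5.591
  bounce: vy ← 0.54·5.591 = 3.019
Arc 4: start y=0.000, vy=3.019 → t=0.604, apex=0.456, x_land=59.200, impact vy=-3.019
  bounce: vy ← 0.54·3.019 = 1.630
Arc 5: start y=0.000, vy=1.630 → t=0.326, apex=0.133, x_land=61.809, impact vy=-1.630
  bounce: vy ← 0.54·1.630 = 0.880

1 3.607 18.380 28.859
2 2.071 5.360 45.424
3 1.118 1.563 54.370
4 0.604 0.456 59.200
5 0.326 0.133 61.809
final: 61.809 0.880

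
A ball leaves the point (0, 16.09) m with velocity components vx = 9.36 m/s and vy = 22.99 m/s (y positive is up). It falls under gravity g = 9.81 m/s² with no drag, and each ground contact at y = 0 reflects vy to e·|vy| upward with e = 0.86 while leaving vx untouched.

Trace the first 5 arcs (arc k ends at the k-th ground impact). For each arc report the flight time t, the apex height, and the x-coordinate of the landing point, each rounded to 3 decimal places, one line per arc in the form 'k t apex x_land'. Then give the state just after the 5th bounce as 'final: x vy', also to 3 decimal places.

Arc 1: start y=16.090, vy=22.990 → t=5.305, apex=43.029, x_land=49.658, impact vy=-29.056
  bounce: vy ← 0.86·29.056 = 24.988
Arc 2: start y=0.000, vy=24.988 → t=5.094, apex=31.824, x_land=97.341, impact vy=-24.988
  bounce: vy ← 0.86·24.988 = 21.489
Arc 3: start y=0.000, vy=21.489 → t=4.381, apex=23.537, x_land=138.349, impact vy=-21.489
  bounce: vy ← 0.86·21.489 = 18.481
Arc 4: start y=0.000, vy=18.481 → t=3.768, apex=17.408, x_land=173.615, impact vy=-18.481
  bounce: vy ← 0.86·18.481 = 15.894
Arc 5: start y=0.000, vy=15.894 → t=3.240, apex=12.875, x_land=203.944, impact vy=-15.894
  bounce: vy ← 0.86·15.894 = 13.669

1 5.305 43.029 49.658
2 5.094 31.824 97.341
3 4.381 23.537 138.349
4 3.768 17.408 173.615
5 3.240 12.875 203.944
final: 203.944 13.669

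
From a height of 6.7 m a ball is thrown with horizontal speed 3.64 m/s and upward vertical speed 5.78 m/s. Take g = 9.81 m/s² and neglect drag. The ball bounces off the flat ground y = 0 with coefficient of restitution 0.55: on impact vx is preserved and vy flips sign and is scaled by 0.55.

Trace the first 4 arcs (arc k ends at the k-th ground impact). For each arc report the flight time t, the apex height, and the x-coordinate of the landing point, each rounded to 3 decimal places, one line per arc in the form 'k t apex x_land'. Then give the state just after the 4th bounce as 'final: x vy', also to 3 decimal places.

1 1.898 8.403 6.909
2 1.440 2.542 12.150
3 0.792 0.769 15.032
4 0.436 0.233 16.617
final: 16.617 1.175

Arc 1: start y=6.700, vy=5.780 → t=1.898, apex=8.403, x_land=6.909, impact vy=-12.840
  bounce: vy ← 0.55·12.840 = 7.062
Arc 2: start y=0.000, vy=7.062 → t=1.440, apex=2.542, x_land=12.150, impact vy=-7.062
  bounce: vy ← 0.55·7.062 = 3.884
Arc 3: start y=0.000, vy=3.884 → t=0.792, apex=0.769, x_land=15.032, impact vy=-3.884
  bounce: vy ← 0.55·3.884 = 2.136
Arc 4: start y=0.000, vy=2.136 → t=0.436, apex=0.233, x_land=16.617, impact vy=-2.136
  bounce: vy ← 0.55·2.136 = 1.175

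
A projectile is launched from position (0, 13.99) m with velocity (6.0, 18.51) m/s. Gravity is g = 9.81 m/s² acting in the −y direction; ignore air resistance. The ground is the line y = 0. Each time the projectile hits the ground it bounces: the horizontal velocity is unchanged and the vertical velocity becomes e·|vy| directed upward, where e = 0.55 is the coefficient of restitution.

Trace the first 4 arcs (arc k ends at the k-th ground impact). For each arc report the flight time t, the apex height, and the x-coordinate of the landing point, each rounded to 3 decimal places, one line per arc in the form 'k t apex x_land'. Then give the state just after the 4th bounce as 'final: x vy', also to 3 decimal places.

Arc 1: start y=13.990, vy=18.510 → t=4.419, apex=31.453, x_land=26.515, impact vy=-24.842
  bounce: vy ← 0.55·24.842 = 13.663
Arc 2: start y=0.000, vy=13.663 → t=2.785, apex=9.514, x_land=43.228, impact vy=-13.663
  bounce: vy ← 0.55·13.663 = 7.515
Arc 3: start y=0.000, vy=7.515 → t=1.532, apex=2.878, x_land=52.420, impact vy=-7.515
  bounce: vy ← 0.55·7.515 = 4.133
Arc 4: start y=0.000, vy=4.133 → t=0.843, apex=0.871, x_land=57.476, impact vy=-4.133
  bounce: vy ← 0.55·4.133 = 2.273

1 4.419 31.453 26.515
2 2.785 9.514 43.228
3 1.532 2.878 52.420
4 0.843 0.871 57.476
final: 57.476 2.273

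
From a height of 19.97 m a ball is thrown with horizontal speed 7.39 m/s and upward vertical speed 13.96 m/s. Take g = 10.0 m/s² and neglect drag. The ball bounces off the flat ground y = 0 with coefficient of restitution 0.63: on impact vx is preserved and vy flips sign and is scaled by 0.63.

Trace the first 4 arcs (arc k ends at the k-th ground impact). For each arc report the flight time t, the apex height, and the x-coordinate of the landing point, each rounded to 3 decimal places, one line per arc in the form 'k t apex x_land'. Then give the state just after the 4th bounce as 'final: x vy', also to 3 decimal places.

Arc 1: start y=19.970, vy=13.960 → t=3.834, apex=29.714, x_land=28.332, impact vy=-24.378
  bounce: vy ← 0.63·24.378 = 15.358
Arc 2: start y=0.000, vy=15.358 → t=3.072, apex=11.794, x_land=51.031, impact vy=-15.358
  bounce: vy ← 0.63·15.358 = 9.676
Arc 3: start y=0.000, vy=9.676 → t=1.935, apex=4.681, x_land=65.331, impact vy=-9.676
  bounce: vy ← 0.63·9.676 = 6.096
Arc 4: start y=0.000, vy=6.096 → t=1.219, apex=1.858, x_land=74.341, impact vy=-6.096
  bounce: vy ← 0.63·6.096 = 3.840

1 3.834 29.714 28.332
2 3.072 11.794 51.031
3 1.935 4.681 65.331
4 1.219 1.858 74.341
final: 74.341 3.840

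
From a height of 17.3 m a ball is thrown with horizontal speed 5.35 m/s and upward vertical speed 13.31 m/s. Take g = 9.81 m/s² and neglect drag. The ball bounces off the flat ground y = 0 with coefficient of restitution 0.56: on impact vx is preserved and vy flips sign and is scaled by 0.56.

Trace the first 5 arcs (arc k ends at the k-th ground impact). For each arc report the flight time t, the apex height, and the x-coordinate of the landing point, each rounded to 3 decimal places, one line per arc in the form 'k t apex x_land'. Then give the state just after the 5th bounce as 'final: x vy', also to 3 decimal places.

1 3.674 26.329 19.654
2 2.595 8.257 33.537
3 1.453 2.589 41.311
4 0.814 0.812 45.665
5 0.456 0.255 48.103
final: 48.103 1.252

Arc 1: start y=17.300, vy=13.310 → t=3.674, apex=26.329, x_land=19.654, impact vy=-22.728
  bounce: vy ← 0.56·22.728 = 12.728
Arc 2: start y=0.000, vy=12.728 → t=2.595, apex=8.257, x_land=33.537, impact vy=-12.728
  bounce: vy ← 0.56·12.728 = 7.128
Arc 3: start y=0.000, vy=7.128 → t=1.453, apex=2.589, x_land=41.311, impact vy=-7.128
  bounce: vy ← 0.56·7.128 = 3.991
Arc 4: start y=0.000, vy=3.991 → t=0.814, apex=0.812, x_land=45.665, impact vy=-3.991
  bounce: vy ← 0.56·3.991 = 2.235
Arc 5: start y=0.000, vy=2.235 → t=0.456, apex=0.255, x_land=48.103, impact vy=-2.235
  bounce: vy ← 0.56·2.235 = 1.252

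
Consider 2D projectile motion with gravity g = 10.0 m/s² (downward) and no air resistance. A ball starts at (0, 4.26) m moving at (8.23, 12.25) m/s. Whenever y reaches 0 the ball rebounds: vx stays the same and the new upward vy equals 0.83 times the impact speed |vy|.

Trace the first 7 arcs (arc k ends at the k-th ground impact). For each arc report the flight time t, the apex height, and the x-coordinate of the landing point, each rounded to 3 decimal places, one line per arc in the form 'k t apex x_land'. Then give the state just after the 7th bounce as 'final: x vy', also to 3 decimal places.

Arc 1: start y=4.260, vy=12.250 → t=2.759, apex=11.763, x_land=22.705, impact vy=-15.338
  bounce: vy ← 0.83·15.338 = 12.731
Arc 2: start y=0.000, vy=12.731 → t=2.546, apex=8.104, x_land=43.660, impact vy=-12.731
  bounce: vy ← 0.83·12.731 = 10.567
Arc 3: start y=0.000, vy=10.567 → t=2.113, apex=5.583, x_land=61.052, impact vy=-10.567
  bounce: vy ← 0.83·10.567 = 8.770
Arc 4: start y=0.000, vy=8.770 → t=1.754, apex=3.846, x_land=75.488, impact vy=-8.770
  bounce: vy ← 0.83·8.770 = 7.279
Arc 5: start y=0.000, vy=7.279 → t=1.456, apex=2.649, x_land=87.470, impact vy=-7.279
  bounce: vy ← 0.83·7.279 = 6.042
Arc 6: start y=0.000, vy=6.042 → t=1.208, apex=1.825, x_land=97.415, impact vy=-6.042
  bounce: vy ← 0.83·6.042 = 5.015
Arc 7: start y=0.000, vy=5.015 → t=1.003, apex=1.257, x_land=105.669, impact vy=-5.015
  bounce: vy ← 0.83·5.015 = 4.162

1 2.759 11.763 22.705
2 2.546 8.104 43.660
3 2.113 5.583 61.052
4 1.754 3.846 75.488
5 1.456 2.649 87.470
6 1.208 1.825 97.415
7 1.003 1.257 105.669
final: 105.669 4.162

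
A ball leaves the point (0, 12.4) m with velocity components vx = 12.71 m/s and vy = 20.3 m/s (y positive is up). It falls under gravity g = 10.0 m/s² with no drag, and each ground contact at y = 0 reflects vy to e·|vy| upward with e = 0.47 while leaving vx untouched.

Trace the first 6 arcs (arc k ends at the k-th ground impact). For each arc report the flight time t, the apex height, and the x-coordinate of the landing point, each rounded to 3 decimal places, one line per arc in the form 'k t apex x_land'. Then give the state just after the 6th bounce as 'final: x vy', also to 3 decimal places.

1 4.599 33.005 58.456
2 2.415 7.291 89.152
3 1.135 1.611 103.579
4 0.533 0.356 110.359
5 0.251 0.079 113.546
6 0.118 0.017 115.044
final: 115.044 0.277

Arc 1: start y=12.400, vy=20.300 → t=4.599, apex=33.005, x_land=58.456, impact vy=-25.692
  bounce: vy ← 0.47·25.692 = 12.075
Arc 2: start y=0.000, vy=12.075 → t=2.415, apex=7.291, x_land=89.152, impact vy=-12.075
  bounce: vy ← 0.47·12.075 = 5.675
Arc 3: start y=0.000, vy=5.675 → t=1.135, apex=1.611, x_land=103.579, impact vy=-5.675
  bounce: vy ← 0.47·5.675 = 2.667
Arc 4: start y=0.000, vy=2.667 → t=0.533, apex=0.356, x_land=110.359, impact vy=-2.667
  bounce: vy ← 0.47·2.667 = 1.254
Arc 5: start y=0.000, vy=1.254 → t=0.251, apex=0.079, x_land=113.546, impact vy=-1.254
  bounce: vy ← 0.47·1.254 = 0.589
Arc 6: start y=0.000, vy=0.589 → t=0.118, apex=0.017, x_land=115.044, impact vy=-0.589
  bounce: vy ← 0.47·0.589 = 0.277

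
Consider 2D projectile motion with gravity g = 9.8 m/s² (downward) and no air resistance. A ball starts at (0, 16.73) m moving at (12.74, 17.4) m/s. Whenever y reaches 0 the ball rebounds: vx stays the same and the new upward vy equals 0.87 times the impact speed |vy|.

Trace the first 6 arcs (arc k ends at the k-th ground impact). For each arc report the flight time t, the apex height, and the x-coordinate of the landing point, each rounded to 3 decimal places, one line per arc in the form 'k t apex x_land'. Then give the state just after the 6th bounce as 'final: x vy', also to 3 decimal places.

Arc 1: start y=16.730, vy=17.400 → t=4.338, apex=32.177, x_land=55.267, impact vy=-25.113
  bounce: vy ← 0.87·25.113 = 21.848
Arc 2: start y=0.000, vy=21.848 → t=4.459, apex=24.355, x_land=112.073, impact vy=-21.848
  bounce: vy ← 0.87·21.848 = 19.008
Arc 3: start y=0.000, vy=19.008 → t=3.879, apex=18.434, x_land=161.494, impact vy=-19.008
  bounce: vy ← 0.87·19.008 = 16.537
Arc 4: start y=0.000, vy=16.537 → t=3.375, apex=13.953, x_land=204.490, impact vy=-16.537
  bounce: vy ← 0.87·16.537 = 14.387
Arc 5: start y=0.000, vy=14.387 → t=2.936, apex=10.561, x_land=241.897, impact vy=-14.387
  bounce: vy ← 0.87·14.387 = 12.517
Arc 6: start y=0.000, vy=12.517 → t=2.554, apex=7.994, x_land=274.441, impact vy=-12.517
  bounce: vy ← 0.87·12.517 = 10.890

1 4.338 32.177 55.267
2 4.459 24.355 112.073
3 3.879 18.434 161.494
4 3.375 13.953 204.490
5 2.936 10.561 241.897
6 2.554 7.994 274.441
final: 274.441 10.890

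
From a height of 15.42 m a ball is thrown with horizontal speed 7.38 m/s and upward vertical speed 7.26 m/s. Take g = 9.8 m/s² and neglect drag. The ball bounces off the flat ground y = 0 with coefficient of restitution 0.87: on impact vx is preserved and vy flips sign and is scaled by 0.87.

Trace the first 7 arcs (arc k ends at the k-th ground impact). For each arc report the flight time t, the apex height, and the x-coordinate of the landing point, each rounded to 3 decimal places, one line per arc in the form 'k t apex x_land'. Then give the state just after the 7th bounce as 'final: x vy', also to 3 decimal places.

1 2.663 18.109 19.655
2 3.345 13.707 44.341
3 2.910 10.375 65.818
4 2.532 7.853 84.503
5 2.203 5.944 100.759
6 1.916 4.499 114.902
7 1.667 3.405 127.206
final: 127.206 7.107

Arc 1: start y=15.420, vy=7.260 → t=2.663, apex=18.109, x_land=19.655, impact vy=-18.840
  bounce: vy ← 0.87·18.840 = 16.391
Arc 2: start y=0.000, vy=16.391 → t=3.345, apex=13.707, x_land=44.341, impact vy=-16.391
  bounce: vy ← 0.87·16.391 = 14.260
Arc 3: start y=0.000, vy=14.260 → t=2.910, apex=10.375, x_land=65.818, impact vy=-14.260
  bounce: vy ← 0.87·14.260 = 12.406
Arc 4: start y=0.000, vy=12.406 → t=2.532, apex=7.853, x_land=84.503, impact vy=-12.406
  bounce: vy ← 0.87·12.406 = 10.793
Arc 5: start y=0.000, vy=10.793 → t=2.203, apex=5.944, x_land=100.759, impact vy=-10.793
  bounce: vy ← 0.87·10.793 = 9.390
Arc 6: start y=0.000, vy=9.390 → t=1.916, apex=4.499, x_land=114.902, impact vy=-9.390
  bounce: vy ← 0.87·9.390 = 8.169
Arc 7: start y=0.000, vy=8.169 → t=1.667, apex=3.405, x_land=127.206, impact vy=-8.169
  bounce: vy ← 0.87·8.169 = 7.107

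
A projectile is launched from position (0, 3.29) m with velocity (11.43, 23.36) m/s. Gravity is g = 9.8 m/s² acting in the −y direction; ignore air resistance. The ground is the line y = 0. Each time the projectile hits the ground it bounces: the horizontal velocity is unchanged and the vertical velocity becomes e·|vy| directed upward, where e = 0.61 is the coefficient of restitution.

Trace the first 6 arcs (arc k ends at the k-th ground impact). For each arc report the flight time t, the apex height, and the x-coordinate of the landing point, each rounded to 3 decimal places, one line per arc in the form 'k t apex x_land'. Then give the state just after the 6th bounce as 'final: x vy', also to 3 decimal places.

1 4.904 31.131 56.056
2 3.075 11.584 91.204
3 1.876 4.310 112.645
4 1.144 1.604 125.723
5 0.698 0.597 133.701
6 0.426 0.222 138.568
final: 138.568 1.273

Arc 1: start y=3.290, vy=23.360 → t=4.904, apex=31.131, x_land=56.056, impact vy=-24.702
  bounce: vy ← 0.61·24.702 = 15.068
Arc 2: start y=0.000, vy=15.068 → t=3.075, apex=11.584, x_land=91.204, impact vy=-15.068
  bounce: vy ← 0.61·15.068 = 9.191
Arc 3: start y=0.000, vy=9.191 → t=1.876, apex=4.310, x_land=112.645, impact vy=-9.191
  bounce: vy ← 0.61·9.191 = 5.607
Arc 4: start y=0.000, vy=5.607 → t=1.144, apex=1.604, x_land=125.723, impact vy=-5.607
  bounce: vy ← 0.61·5.607 = 3.420
Arc 5: start y=0.000, vy=3.420 → t=0.698, apex=0.597, x_land=133.701, impact vy=-3.420
  bounce: vy ← 0.61·3.420 = 2.086
Arc 6: start y=0.000, vy=2.086 → t=0.426, apex=0.222, x_land=138.568, impact vy=-2.086
  bounce: vy ← 0.61·2.086 = 1.273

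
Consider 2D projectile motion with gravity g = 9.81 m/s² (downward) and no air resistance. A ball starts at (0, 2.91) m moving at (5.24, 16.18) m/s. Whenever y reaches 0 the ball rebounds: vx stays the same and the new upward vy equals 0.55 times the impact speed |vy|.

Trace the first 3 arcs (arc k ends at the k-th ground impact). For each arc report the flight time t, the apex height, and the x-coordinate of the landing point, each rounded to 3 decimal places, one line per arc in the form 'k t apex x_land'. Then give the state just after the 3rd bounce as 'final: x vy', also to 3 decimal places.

1 3.470 16.253 18.181
2 2.002 4.917 28.673
3 1.101 1.487 34.444
final: 34.444 2.971

Arc 1: start y=2.910, vy=16.180 → t=3.470, apex=16.253, x_land=18.181, impact vy=-17.857
  bounce: vy ← 0.55·17.857 = 9.822
Arc 2: start y=0.000, vy=9.822 → t=2.002, apex=4.917, x_land=28.673, impact vy=-9.822
  bounce: vy ← 0.55·9.822 = 5.402
Arc 3: start y=0.000, vy=5.402 → t=1.101, apex=1.487, x_land=34.444, impact vy=-5.402
  bounce: vy ← 0.55·5.402 = 2.971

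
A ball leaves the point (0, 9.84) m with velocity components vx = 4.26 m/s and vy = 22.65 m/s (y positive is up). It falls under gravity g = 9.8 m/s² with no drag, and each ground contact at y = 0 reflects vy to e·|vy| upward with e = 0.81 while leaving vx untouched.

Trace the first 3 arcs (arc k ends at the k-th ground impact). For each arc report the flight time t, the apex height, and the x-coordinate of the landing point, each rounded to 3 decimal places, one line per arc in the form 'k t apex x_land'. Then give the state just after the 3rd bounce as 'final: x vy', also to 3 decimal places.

Arc 1: start y=9.840, vy=22.650 → t=5.022, apex=36.015, x_land=21.395, impact vy=-26.569
  bounce: vy ← 0.81·26.569 = 21.521
Arc 2: start y=0.000, vy=21.521 → t=4.392, apex=23.629, x_land=40.105, impact vy=-21.521
  bounce: vy ← 0.81·21.521 = 17.432
Arc 3: start y=0.000, vy=17.432 → t=3.557, apex=15.503, x_land=55.259, impact vy=-17.432
  bounce: vy ← 0.81·17.432 = 14.120

1 5.022 36.015 21.395
2 4.392 23.629 40.105
3 3.557 15.503 55.259
final: 55.259 14.120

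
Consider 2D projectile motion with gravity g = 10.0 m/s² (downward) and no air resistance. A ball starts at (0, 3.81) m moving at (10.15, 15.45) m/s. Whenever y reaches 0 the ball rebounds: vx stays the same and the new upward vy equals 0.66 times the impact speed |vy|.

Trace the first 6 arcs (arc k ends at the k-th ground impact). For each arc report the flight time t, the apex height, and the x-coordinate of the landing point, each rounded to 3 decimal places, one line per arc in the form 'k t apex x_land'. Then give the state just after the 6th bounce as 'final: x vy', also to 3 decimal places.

Arc 1: start y=3.810, vy=15.450 → t=3.320, apex=15.745, x_land=33.693, impact vy=-17.745
  bounce: vy ← 0.66·17.745 = 11.712
Arc 2: start y=0.000, vy=11.712 → t=2.342, apex=6.859, x_land=57.469, impact vy=-11.712
  bounce: vy ← 0.66·11.712 = 7.730
Arc 3: start y=0.000, vy=7.730 → t=1.546, apex=2.988, x_land=73.161, impact vy=-7.730
  bounce: vy ← 0.66·7.730 = 5.102
Arc 4: start y=0.000, vy=5.102 → t=1.020, apex=1.301, x_land=83.517, impact vy=-5.102
  bounce: vy ← 0.66·5.102 = 3.367
Arc 5: start y=0.000, vy=3.367 → t=0.673, apex=0.567, x_land=90.353, impact vy=-3.367
  bounce: vy ← 0.66·3.367 = 2.222
Arc 6: start y=0.000, vy=2.222 → t=0.444, apex=0.247, x_land=94.864, impact vy=-2.222
  bounce: vy ← 0.66·2.222 = 1.467

1 3.320 15.745 33.693
2 2.342 6.859 57.469
3 1.546 2.988 73.161
4 1.020 1.301 83.517
5 0.673 0.567 90.353
6 0.444 0.247 94.864
final: 94.864 1.467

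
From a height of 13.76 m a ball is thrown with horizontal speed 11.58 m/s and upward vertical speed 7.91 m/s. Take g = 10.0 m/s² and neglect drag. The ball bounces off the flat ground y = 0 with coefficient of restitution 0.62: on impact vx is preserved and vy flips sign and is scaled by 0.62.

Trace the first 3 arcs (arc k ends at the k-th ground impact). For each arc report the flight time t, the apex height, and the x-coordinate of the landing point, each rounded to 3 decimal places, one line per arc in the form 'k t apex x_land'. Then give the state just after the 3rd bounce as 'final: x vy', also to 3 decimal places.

Arc 1: start y=13.760, vy=7.910 → t=2.629, apex=16.888, x_land=30.442, impact vy=-18.378
  bounce: vy ← 0.62·18.378 = 11.395
Arc 2: start y=0.000, vy=11.395 → t=2.279, apex=6.492, x_land=56.832, impact vy=-11.395
  bounce: vy ← 0.62·11.395 = 7.065
Arc 3: start y=0.000, vy=7.065 → t=1.413, apex=2.495, x_land=73.194, impact vy=-7.065
  bounce: vy ← 0.62·7.065 = 4.380

1 2.629 16.888 30.442
2 2.279 6.492 56.832
3 1.413 2.495 73.194
final: 73.194 4.380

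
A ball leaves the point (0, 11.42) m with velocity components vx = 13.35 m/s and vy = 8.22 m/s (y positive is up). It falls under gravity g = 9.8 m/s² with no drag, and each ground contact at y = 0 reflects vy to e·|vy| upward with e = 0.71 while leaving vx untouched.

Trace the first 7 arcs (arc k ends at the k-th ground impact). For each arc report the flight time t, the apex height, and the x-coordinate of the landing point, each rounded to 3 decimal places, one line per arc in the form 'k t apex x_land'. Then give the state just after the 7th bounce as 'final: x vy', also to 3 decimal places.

Arc 1: start y=11.420, vy=8.220 → t=2.581, apex=14.867, x_land=34.452, impact vy=-17.070
  bounce: vy ← 0.71·17.070 = 12.120
Arc 2: start y=0.000, vy=12.120 → t=2.473, apex=7.495, x_land=67.473, impact vy=-12.120
  bounce: vy ← 0.71·12.120 = 8.605
Arc 3: start y=0.000, vy=8.605 → t=1.756, apex=3.778, x_land=90.917, impact vy=-8.605
  bounce: vy ← 0.71·8.605 = 6.110
Arc 4: start y=0.000, vy=6.110 → t=1.247, apex=1.905, x_land=107.563, impact vy=-6.110
  bounce: vy ← 0.71·6.110 = 4.338
Arc 5: start y=0.000, vy=4.338 → t=0.885, apex=0.960, x_land=119.382, impact vy=-4.338
  bounce: vy ← 0.71·4.338 = 3.080
Arc 6: start y=0.000, vy=3.080 → t=0.629, apex=0.484, x_land=127.773, impact vy=-3.080
  bounce: vy ← 0.71·3.080 = 2.187
Arc 7: start y=0.000, vy=2.187 → t=0.446, apex=0.244, x_land=133.731, impact vy=-2.187
  bounce: vy ← 0.71·2.187 = 1.553

1 2.581 14.867 34.452
2 2.473 7.495 67.473
3 1.756 3.778 90.917
4 1.247 1.905 107.563
5 0.885 0.960 119.382
6 0.629 0.484 127.773
7 0.446 0.244 133.731
final: 133.731 1.553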